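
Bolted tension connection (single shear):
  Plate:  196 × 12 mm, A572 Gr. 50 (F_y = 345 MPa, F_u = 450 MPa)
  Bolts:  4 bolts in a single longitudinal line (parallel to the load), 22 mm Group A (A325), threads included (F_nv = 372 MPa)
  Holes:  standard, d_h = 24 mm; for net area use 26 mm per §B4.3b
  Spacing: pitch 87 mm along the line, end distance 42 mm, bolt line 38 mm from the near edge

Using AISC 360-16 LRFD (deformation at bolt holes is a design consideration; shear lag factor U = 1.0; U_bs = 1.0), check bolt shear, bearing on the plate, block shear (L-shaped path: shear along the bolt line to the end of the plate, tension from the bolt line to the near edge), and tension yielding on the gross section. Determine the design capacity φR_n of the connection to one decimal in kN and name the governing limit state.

Bolt shear: A_b = π(22)²/4 = 380.13 mm². φR_n = 0.75 × 372 × 380.13 × 4 × 1 = 424.2 kN.
Bearing (12 mm plate, F_u = 450 MPa): end bolts L_c = 42 − 24/2 = 30, R_n = min(1.2×30×12×450, 2.4×22×12×450) = 194.4 kN/bolt; interior L_c = 87 − 24 = 63, R_n = 285.12 kN/bolt. φR_n = 0.75 × (1×194.4 + 3×285.12) = 787.3 kN.
Block shear: shear path 1×[42+3×87] = 1×303 mm, A_gv = 3636, A_nv = 1×(303 − 3.5×26)×12 = 2544 mm²; tension to near edge: (38 − 0.5×26)×12 = 300 mm². R_n = min(0.6×450×2544, 0.6×345×3636) + 1.0×450×300 = min(686.88, 752.65) + 135 = 821.88 kN. φR_n = 0.75 × 821.88 = 616.4 kN.
Tension yield (gross): A_g = 196×12 = 2352 mm². φR_n = 0.90 × 345 × 2352 = 730.3 kN.
Governing: min(424.2, 787.3, 616.4, 730.3) = 424.2 kN → bolt shear.

424.2 kN (bolt shear governs)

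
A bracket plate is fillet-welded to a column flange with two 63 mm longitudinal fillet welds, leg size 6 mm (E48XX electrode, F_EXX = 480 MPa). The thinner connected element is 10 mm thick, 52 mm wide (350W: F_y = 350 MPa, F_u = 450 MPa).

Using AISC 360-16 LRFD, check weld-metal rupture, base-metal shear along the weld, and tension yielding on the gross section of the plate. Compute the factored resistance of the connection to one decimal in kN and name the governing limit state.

115.5 kN (weld metal governs)

Weld metal: throat = 0.707×6 = 4.242 mm, L = 2×63 = 126 mm. φR_n = 0.75 × 0.6 × 480 × 4.242 × 126 = 115.5 kN.
Base metal shear (10 mm plate): yield φR_n = 1.0×0.6×350×10×126 = 264.6 kN; rupture φR_n = 0.75×0.6×450×10×126 = 255.2 kN; take 255.2 kN (rupture).
Tension yield (gross): A_g = 52×10 = 520 mm². φR_n = 0.90 × 350 × 520 = 163.8 kN.
Governing: min(115.5, 255.2, 163.8) = 115.5 kN → weld metal.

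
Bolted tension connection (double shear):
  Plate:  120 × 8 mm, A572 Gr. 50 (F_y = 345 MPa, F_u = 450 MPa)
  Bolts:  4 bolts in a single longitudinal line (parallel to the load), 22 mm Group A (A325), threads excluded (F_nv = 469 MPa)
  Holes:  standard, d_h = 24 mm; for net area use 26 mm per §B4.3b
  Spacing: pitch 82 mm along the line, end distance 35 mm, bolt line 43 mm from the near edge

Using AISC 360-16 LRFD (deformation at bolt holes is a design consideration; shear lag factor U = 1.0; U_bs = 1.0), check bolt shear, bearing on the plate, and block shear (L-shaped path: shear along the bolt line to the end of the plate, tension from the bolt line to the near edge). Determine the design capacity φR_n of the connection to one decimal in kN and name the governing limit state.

Bolt shear: A_b = π(22)²/4 = 380.13 mm². φR_n = 0.75 × 469 × 380.13 × 4 × 2 = 1069.7 kN.
Bearing (8 mm plate, F_u = 450 MPa): end bolts L_c = 35 − 24/2 = 23, R_n = min(1.2×23×8×450, 2.4×22×8×450) = 99.36 kN/bolt; interior L_c = 82 − 24 = 58, R_n = 190.08 kN/bolt. φR_n = 0.75 × (1×99.36 + 3×190.08) = 502.2 kN.
Block shear: shear path 1×[35+3×82] = 1×281 mm, A_gv = 2248, A_nv = 1×(281 − 3.5×26)×8 = 1520 mm²; tension to near edge: (43 − 0.5×26)×8 = 240 mm². R_n = min(0.6×450×1520, 0.6×345×2248) + 1.0×450×240 = min(410.4, 465.34) + 108 = 518.4 kN. φR_n = 0.75 × 518.4 = 388.8 kN.
Governing: min(1069.7, 502.2, 388.8) = 388.8 kN → block shear.

388.8 kN (block shear governs)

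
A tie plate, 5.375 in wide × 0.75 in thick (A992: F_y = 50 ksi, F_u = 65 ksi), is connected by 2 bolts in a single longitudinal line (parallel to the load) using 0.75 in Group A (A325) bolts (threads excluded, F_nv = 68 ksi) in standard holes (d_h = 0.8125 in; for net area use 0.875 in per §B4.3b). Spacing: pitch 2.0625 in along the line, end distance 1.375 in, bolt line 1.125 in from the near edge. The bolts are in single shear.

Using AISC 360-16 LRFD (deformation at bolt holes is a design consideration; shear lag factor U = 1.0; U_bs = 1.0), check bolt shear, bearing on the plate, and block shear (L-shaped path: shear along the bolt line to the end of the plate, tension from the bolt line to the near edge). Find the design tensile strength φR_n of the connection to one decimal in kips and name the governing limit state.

45.1 kips (bolt shear governs)

Bolt shear: A_b = π(0.75)²/4 = 0.44179 in². φR_n = 0.75 × 68 × 0.44179 × 2 × 1 = 45.1 kips.
Bearing (0.75 in plate, F_u = 65 ksi): end bolts L_c = 1.375 − 0.8125/2 = 0.96875, R_n = min(1.2×0.96875×0.75×65, 2.4×0.75×0.75×65) = 56.672 kips/bolt; interior L_c = 2.0625 − 0.8125 = 1.25, R_n = 73.125 kips/bolt. φR_n = 0.75 × (1×56.672 + 1×73.125) = 97.3 kips.
Block shear: shear path 1×[1.375+1×2.0625] = 1×3.4375 in, A_gv = 2.5781, A_nv = 1×(3.4375 − 1.5×0.875)×0.75 = 1.5938 in²; tension to near edge: (1.125 − 0.5×0.875)×0.75 = 0.51563 in². R_n = min(0.6×65×1.5938, 0.6×50×2.5781) + 1.0×65×0.51563 = min(62.158, 77.343) + 33.516 = 95.674 kips. φR_n = 0.75 × 95.674 = 71.8 kips.
Governing: min(45.1, 97.3, 71.8) = 45.1 kips → bolt shear.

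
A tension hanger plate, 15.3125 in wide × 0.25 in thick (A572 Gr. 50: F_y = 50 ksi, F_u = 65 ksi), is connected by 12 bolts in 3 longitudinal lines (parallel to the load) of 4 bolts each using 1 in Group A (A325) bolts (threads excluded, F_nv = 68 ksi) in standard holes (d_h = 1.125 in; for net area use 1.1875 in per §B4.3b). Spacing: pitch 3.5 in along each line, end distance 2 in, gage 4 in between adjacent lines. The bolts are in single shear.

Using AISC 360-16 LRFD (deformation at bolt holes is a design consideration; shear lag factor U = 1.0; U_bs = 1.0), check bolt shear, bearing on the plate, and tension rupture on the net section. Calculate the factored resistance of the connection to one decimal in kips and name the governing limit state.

Bolt shear: A_b = π(1)²/4 = 0.7854 in². φR_n = 0.75 × 68 × 0.7854 × 12 × 1 = 480.7 kips.
Bearing (0.25 in plate, F_u = 65 ksi): end bolts L_c = 2 − 1.125/2 = 1.4375, R_n = min(1.2×1.4375×0.25×65, 2.4×1×0.25×65) = 28.031 kips/bolt; interior L_c = 3.5 − 1.125 = 2.375, R_n = 39 kips/bolt. φR_n = 0.75 × (3×28.031 + 9×39) = 326.3 kips.
Tension rupture (net): A_n = (15.3125 − 3×1.1875)×0.25 = 2.9375 in² (U = 1.0, A_e = A_n). φR_n = 0.75 × 65 × 2.9375 = 143.2 kips.
Governing: min(480.7, 326.3, 143.2) = 143.2 kips → net-section rupture.

143.2 kips (net-section rupture governs)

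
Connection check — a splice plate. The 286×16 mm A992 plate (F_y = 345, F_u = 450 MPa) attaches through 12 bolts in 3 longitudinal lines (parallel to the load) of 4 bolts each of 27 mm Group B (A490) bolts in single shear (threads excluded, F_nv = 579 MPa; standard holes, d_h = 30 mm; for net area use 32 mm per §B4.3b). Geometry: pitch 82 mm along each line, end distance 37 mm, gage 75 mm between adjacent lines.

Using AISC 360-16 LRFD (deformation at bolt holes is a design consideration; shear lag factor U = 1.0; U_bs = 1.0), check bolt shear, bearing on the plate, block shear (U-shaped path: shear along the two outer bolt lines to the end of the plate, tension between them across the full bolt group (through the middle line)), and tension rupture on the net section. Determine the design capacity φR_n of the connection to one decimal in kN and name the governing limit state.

Bolt shear: A_b = π(27)²/4 = 572.56 mm². φR_n = 0.75 × 579 × 572.56 × 12 × 1 = 2983.6 kN.
Bearing (16 mm plate, F_u = 450 MPa): end bolts L_c = 37 − 30/2 = 22, R_n = min(1.2×22×16×450, 2.4×27×16×450) = 190.08 kN/bolt; interior L_c = 82 − 30 = 52, R_n = 449.28 kN/bolt. φR_n = 0.75 × (3×190.08 + 9×449.28) = 3460.3 kN.
Block shear: shear path 2×[37+3×82] = 2×283 mm, A_gv = 9056, A_nv = 2×(283 − 3.5×32)×16 = 5472 mm²; tension across gage: (150 − 2×32)×16 = 1376 mm². R_n = min(0.6×450×5472, 0.6×345×9056) + 1.0×450×1376 = min(1477.4, 1874.6) + 619.2 = 2096.6 kN. φR_n = 0.75 × 2096.6 = 1572.5 kN.
Tension rupture (net): A_n = (286 − 3×32)×16 = 3040 mm² (U = 1.0, A_e = A_n). φR_n = 0.75 × 450 × 3040 = 1026.0 kN.
Governing: min(2983.6, 3460.3, 1572.5, 1026.0) = 1026.0 kN → net-section rupture.

1026.0 kN (net-section rupture governs)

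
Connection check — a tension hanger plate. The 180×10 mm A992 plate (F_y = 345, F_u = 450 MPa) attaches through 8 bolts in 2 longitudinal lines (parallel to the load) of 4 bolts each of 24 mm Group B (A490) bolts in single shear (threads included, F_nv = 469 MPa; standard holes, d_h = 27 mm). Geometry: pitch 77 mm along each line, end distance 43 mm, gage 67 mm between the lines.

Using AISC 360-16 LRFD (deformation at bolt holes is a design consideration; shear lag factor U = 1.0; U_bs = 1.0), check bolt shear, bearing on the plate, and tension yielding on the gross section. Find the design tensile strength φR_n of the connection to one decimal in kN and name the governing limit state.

Bolt shear: A_b = π(24)²/4 = 452.39 mm². φR_n = 0.75 × 469 × 452.39 × 8 × 1 = 1273.0 kN.
Bearing (10 mm plate, F_u = 450 MPa): end bolts L_c = 43 − 27/2 = 29.5, R_n = min(1.2×29.5×10×450, 2.4×24×10×450) = 159.3 kN/bolt; interior L_c = 77 − 27 = 50, R_n = 259.2 kN/bolt. φR_n = 0.75 × (2×159.3 + 6×259.2) = 1405.4 kN.
Tension yield (gross): A_g = 180×10 = 1800 mm². φR_n = 0.90 × 345 × 1800 = 558.9 kN.
Governing: min(1273.0, 1405.4, 558.9) = 558.9 kN → gross-section yield.

558.9 kN (gross-section yield governs)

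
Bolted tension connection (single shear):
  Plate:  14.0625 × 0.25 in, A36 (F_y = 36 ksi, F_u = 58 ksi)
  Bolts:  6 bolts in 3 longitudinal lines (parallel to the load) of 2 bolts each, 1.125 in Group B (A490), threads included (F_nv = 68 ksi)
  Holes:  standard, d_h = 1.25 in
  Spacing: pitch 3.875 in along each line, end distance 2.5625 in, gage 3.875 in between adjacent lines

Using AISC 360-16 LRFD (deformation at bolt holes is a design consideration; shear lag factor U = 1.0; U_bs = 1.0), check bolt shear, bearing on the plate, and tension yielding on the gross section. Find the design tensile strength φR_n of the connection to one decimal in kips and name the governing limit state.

Bolt shear: A_b = π(1.125)²/4 = 0.99402 in². φR_n = 0.75 × 68 × 0.99402 × 6 × 1 = 304.2 kips.
Bearing (0.25 in plate, F_u = 58 ksi): end bolts L_c = 2.5625 − 1.25/2 = 1.9375, R_n = min(1.2×1.9375×0.25×58, 2.4×1.125×0.25×58) = 33.713 kips/bolt; interior L_c = 3.875 − 1.25 = 2.625, R_n = 39.15 kips/bolt. φR_n = 0.75 × (3×33.713 + 3×39.15) = 163.9 kips.
Tension yield (gross): A_g = 14.0625×0.25 = 3.5156 in². φR_n = 0.90 × 36 × 3.5156 = 113.9 kips.
Governing: min(304.2, 163.9, 113.9) = 113.9 kips → gross-section yield.

113.9 kips (gross-section yield governs)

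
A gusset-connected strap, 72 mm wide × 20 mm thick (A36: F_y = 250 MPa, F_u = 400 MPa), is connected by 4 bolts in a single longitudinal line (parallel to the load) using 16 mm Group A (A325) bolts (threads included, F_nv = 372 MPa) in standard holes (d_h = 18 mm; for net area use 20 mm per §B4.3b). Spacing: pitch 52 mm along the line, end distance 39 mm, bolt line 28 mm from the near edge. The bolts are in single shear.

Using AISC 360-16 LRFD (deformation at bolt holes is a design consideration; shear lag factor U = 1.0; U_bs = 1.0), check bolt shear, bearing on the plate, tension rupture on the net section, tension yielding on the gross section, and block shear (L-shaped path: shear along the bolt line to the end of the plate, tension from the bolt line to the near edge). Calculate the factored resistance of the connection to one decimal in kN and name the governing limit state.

224.4 kN (bolt shear governs)

Bolt shear: A_b = π(16)²/4 = 201.06 mm². φR_n = 0.75 × 372 × 201.06 × 4 × 1 = 224.4 kN.
Bearing (20 mm plate, F_u = 400 MPa): end bolts L_c = 39 − 18/2 = 30, R_n = min(1.2×30×20×400, 2.4×16×20×400) = 288 kN/bolt; interior L_c = 52 − 18 = 34, R_n = 307.2 kN/bolt. φR_n = 0.75 × (1×288 + 3×307.2) = 907.2 kN.
Tension rupture (net): A_n = (72 − 1×20)×20 = 1040 mm² (U = 1.0, A_e = A_n). φR_n = 0.75 × 400 × 1040 = 312.0 kN.
Tension yield (gross): A_g = 72×20 = 1440 mm². φR_n = 0.90 × 250 × 1440 = 324.0 kN.
Block shear: shear path 1×[39+3×52] = 1×195 mm, A_gv = 3900, A_nv = 1×(195 − 3.5×20)×20 = 2500 mm²; tension to near edge: (28 − 0.5×20)×20 = 360 mm². R_n = min(0.6×400×2500, 0.6×250×3900) + 1.0×400×360 = min(600, 585) + 144 = 729 kN. φR_n = 0.75 × 729 = 546.8 kN.
Governing: min(224.4, 907.2, 312.0, 324.0, 546.8) = 224.4 kN → bolt shear.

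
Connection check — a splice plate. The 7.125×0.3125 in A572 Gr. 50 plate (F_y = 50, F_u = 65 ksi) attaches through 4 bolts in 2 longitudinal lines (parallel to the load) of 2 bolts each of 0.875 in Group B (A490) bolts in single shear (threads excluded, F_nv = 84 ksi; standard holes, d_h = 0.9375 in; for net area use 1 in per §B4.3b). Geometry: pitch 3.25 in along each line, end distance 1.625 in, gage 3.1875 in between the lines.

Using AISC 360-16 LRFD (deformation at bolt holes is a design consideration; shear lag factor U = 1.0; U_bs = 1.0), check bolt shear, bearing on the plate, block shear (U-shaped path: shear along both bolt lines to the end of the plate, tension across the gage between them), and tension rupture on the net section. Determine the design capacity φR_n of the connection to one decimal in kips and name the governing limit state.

Bolt shear: A_b = π(0.875)²/4 = 0.60132 in². φR_n = 0.75 × 84 × 0.60132 × 4 × 1 = 151.5 kips.
Bearing (0.3125 in plate, F_u = 65 ksi): end bolts L_c = 1.625 − 0.9375/2 = 1.15625, R_n = min(1.2×1.15625×0.3125×65, 2.4×0.875×0.3125×65) = 28.184 kips/bolt; interior L_c = 3.25 − 0.9375 = 2.3125, R_n = 42.656 kips/bolt. φR_n = 0.75 × (2×28.184 + 2×42.656) = 106.3 kips.
Block shear: shear path 2×[1.625+1×3.25] = 2×4.875 in, A_gv = 3.0469, A_nv = 2×(4.875 − 1.5×1)×0.3125 = 2.1094 in²; tension across gage: (3.1875 − 1×1)×0.3125 = 0.68359 in². R_n = min(0.6×65×2.1094, 0.6×50×3.0469) + 1.0×65×0.68359 = min(82.267, 91.407) + 44.433 = 126.7 kips. φR_n = 0.75 × 126.7 = 95.0 kips.
Tension rupture (net): A_n = (7.125 − 2×1)×0.3125 = 1.6016 in² (U = 1.0, A_e = A_n). φR_n = 0.75 × 65 × 1.6016 = 78.1 kips.
Governing: min(151.5, 106.3, 95.0, 78.1) = 78.1 kips → net-section rupture.

78.1 kips (net-section rupture governs)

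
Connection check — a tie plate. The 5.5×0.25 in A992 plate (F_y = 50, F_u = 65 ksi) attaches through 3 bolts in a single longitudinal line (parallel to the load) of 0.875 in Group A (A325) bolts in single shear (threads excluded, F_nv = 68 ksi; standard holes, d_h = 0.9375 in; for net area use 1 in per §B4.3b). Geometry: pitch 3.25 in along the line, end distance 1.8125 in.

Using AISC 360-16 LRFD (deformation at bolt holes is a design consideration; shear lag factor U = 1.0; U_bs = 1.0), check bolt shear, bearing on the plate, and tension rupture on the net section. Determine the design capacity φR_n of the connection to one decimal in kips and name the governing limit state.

Bolt shear: A_b = π(0.875)²/4 = 0.60132 in². φR_n = 0.75 × 68 × 0.60132 × 3 × 1 = 92.0 kips.
Bearing (0.25 in plate, F_u = 65 ksi): end bolts L_c = 1.8125 − 0.9375/2 = 1.34375, R_n = min(1.2×1.34375×0.25×65, 2.4×0.875×0.25×65) = 26.203 kips/bolt; interior L_c = 3.25 − 0.9375 = 2.3125, R_n = 34.125 kips/bolt. φR_n = 0.75 × (1×26.203 + 2×34.125) = 70.8 kips.
Tension rupture (net): A_n = (5.5 − 1×1)×0.25 = 1.125 in² (U = 1.0, A_e = A_n). φR_n = 0.75 × 65 × 1.125 = 54.8 kips.
Governing: min(92.0, 70.8, 54.8) = 54.8 kips → net-section rupture.

54.8 kips (net-section rupture governs)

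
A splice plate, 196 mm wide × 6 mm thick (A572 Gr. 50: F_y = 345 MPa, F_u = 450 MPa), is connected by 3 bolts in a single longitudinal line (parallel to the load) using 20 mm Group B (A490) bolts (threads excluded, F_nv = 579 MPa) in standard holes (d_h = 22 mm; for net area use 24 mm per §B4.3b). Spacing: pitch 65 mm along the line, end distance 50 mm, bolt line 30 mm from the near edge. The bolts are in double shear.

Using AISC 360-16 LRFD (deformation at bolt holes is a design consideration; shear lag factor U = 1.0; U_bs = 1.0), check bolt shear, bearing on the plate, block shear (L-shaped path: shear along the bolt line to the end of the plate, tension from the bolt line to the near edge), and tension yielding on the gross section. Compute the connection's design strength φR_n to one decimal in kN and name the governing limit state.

182.3 kN (block shear governs)

Bolt shear: A_b = π(20)²/4 = 314.16 mm². φR_n = 0.75 × 579 × 314.16 × 3 × 2 = 818.5 kN.
Bearing (6 mm plate, F_u = 450 MPa): end bolts L_c = 50 − 22/2 = 39, R_n = min(1.2×39×6×450, 2.4×20×6×450) = 126.36 kN/bolt; interior L_c = 65 − 22 = 43, R_n = 129.6 kN/bolt. φR_n = 0.75 × (1×126.36 + 2×129.6) = 289.2 kN.
Block shear: shear path 1×[50+2×65] = 1×180 mm, A_gv = 1080, A_nv = 1×(180 − 2.5×24)×6 = 720 mm²; tension to near edge: (30 − 0.5×24)×6 = 108 mm². R_n = min(0.6×450×720, 0.6×345×1080) + 1.0×450×108 = min(194.4, 223.56) + 48.6 = 243 kN. φR_n = 0.75 × 243 = 182.3 kN.
Tension yield (gross): A_g = 196×6 = 1176 mm². φR_n = 0.90 × 345 × 1176 = 365.1 kN.
Governing: min(818.5, 289.2, 182.3, 365.1) = 182.3 kN → block shear.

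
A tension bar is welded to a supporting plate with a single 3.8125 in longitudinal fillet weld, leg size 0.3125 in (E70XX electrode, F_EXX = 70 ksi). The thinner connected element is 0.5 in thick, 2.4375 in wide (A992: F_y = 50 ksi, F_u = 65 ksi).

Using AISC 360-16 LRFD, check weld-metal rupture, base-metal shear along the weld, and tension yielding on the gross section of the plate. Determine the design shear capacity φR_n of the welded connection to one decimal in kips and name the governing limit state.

26.5 kips (weld metal governs)

Weld metal: throat = 0.707×0.3125 = 0.22094 in, L = 3.8125 in. φR_n = 0.75 × 0.6 × 70 × 0.22094 × 3.8125 = 26.5 kips.
Base metal shear (0.5 in plate): yield φR_n = 1.0×0.6×50×0.5×3.8125 = 57.2 kips; rupture φR_n = 0.75×0.6×65×0.5×3.8125 = 55.8 kips; take 55.8 kips (rupture).
Tension yield (gross): A_g = 2.4375×0.5 = 1.2188 in². φR_n = 0.90 × 50 × 1.2188 = 54.8 kips.
Governing: min(26.5, 55.8, 54.8) = 26.5 kips → weld metal.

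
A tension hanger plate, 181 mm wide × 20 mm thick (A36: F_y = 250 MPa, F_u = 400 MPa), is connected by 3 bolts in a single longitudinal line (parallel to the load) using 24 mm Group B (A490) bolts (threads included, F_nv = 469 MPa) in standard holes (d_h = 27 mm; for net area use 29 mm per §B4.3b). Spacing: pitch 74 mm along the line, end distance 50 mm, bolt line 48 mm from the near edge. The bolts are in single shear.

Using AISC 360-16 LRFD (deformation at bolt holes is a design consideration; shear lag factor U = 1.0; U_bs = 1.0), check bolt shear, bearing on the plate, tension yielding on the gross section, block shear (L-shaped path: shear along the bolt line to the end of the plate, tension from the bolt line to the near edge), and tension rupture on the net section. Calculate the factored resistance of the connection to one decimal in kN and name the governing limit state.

Bolt shear: A_b = π(24)²/4 = 452.39 mm². φR_n = 0.75 × 469 × 452.39 × 3 × 1 = 477.4 kN.
Bearing (20 mm plate, F_u = 400 MPa): end bolts L_c = 50 − 27/2 = 36.5, R_n = min(1.2×36.5×20×400, 2.4×24×20×400) = 350.4 kN/bolt; interior L_c = 74 − 27 = 47, R_n = 451.2 kN/bolt. φR_n = 0.75 × (1×350.4 + 2×451.2) = 939.6 kN.
Tension yield (gross): A_g = 181×20 = 3620 mm². φR_n = 0.90 × 250 × 3620 = 814.5 kN.
Block shear: shear path 1×[50+2×74] = 1×198 mm, A_gv = 3960, A_nv = 1×(198 − 2.5×29)×20 = 2510 mm²; tension to near edge: (48 − 0.5×29)×20 = 670 mm². R_n = min(0.6×400×2510, 0.6×250×3960) + 1.0×400×670 = min(602.4, 594) + 268 = 862 kN. φR_n = 0.75 × 862 = 646.5 kN.
Tension rupture (net): A_n = (181 − 1×29)×20 = 3040 mm² (U = 1.0, A_e = A_n). φR_n = 0.75 × 400 × 3040 = 912.0 kN.
Governing: min(477.4, 939.6, 814.5, 646.5, 912.0) = 477.4 kN → bolt shear.

477.4 kN (bolt shear governs)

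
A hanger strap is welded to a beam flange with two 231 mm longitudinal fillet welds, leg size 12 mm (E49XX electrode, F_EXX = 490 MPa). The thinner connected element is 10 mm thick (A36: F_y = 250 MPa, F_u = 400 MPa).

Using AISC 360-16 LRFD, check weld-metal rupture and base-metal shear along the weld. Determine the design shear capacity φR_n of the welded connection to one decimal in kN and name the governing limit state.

Weld metal: throat = 0.707×12 = 8.484 mm, L = 2×231 = 462 mm. φR_n = 0.75 × 0.6 × 490 × 8.484 × 462 = 864.3 kN.
Base metal shear (10 mm plate): yield φR_n = 1.0×0.6×250×10×462 = 693.0 kN; rupture φR_n = 0.75×0.6×400×10×462 = 831.6 kN; take 693.0 kN (yield).
Governing: min(864.3, 693.0) = 693.0 kN → base-metal shear.

693.0 kN (base-metal shear governs)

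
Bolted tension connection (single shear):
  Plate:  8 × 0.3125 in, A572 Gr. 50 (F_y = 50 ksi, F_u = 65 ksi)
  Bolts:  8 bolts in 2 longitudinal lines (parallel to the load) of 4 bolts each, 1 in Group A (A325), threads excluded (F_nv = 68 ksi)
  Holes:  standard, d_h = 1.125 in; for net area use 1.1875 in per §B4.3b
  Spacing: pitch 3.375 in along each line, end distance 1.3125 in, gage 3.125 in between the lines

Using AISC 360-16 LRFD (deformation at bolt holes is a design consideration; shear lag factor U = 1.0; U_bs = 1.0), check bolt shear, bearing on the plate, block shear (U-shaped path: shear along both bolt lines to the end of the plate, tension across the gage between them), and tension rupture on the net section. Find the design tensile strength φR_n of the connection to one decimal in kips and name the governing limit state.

85.7 kips (net-section rupture governs)

Bolt shear: A_b = π(1)²/4 = 0.7854 in². φR_n = 0.75 × 68 × 0.7854 × 8 × 1 = 320.4 kips.
Bearing (0.3125 in plate, F_u = 65 ksi): end bolts L_c = 1.3125 − 1.125/2 = 0.75, R_n = min(1.2×0.75×0.3125×65, 2.4×1×0.3125×65) = 18.281 kips/bolt; interior L_c = 3.375 − 1.125 = 2.25, R_n = 48.75 kips/bolt. φR_n = 0.75 × (2×18.281 + 6×48.75) = 246.8 kips.
Block shear: shear path 2×[1.3125+3×3.375] = 2×11.4375 in, A_gv = 7.1484, A_nv = 2×(11.4375 − 3.5×1.1875)×0.3125 = 4.5508 in²; tension across gage: (3.125 − 1×1.1875)×0.3125 = 0.60547 in². R_n = min(0.6×65×4.5508, 0.6×50×7.1484) + 1.0×65×0.60547 = min(177.48, 214.45) + 39.356 = 216.84 kips. φR_n = 0.75 × 216.84 = 162.6 kips.
Tension rupture (net): A_n = (8 − 2×1.1875)×0.3125 = 1.7578 in² (U = 1.0, A_e = A_n). φR_n = 0.75 × 65 × 1.7578 = 85.7 kips.
Governing: min(320.4, 246.8, 162.6, 85.7) = 85.7 kips → net-section rupture.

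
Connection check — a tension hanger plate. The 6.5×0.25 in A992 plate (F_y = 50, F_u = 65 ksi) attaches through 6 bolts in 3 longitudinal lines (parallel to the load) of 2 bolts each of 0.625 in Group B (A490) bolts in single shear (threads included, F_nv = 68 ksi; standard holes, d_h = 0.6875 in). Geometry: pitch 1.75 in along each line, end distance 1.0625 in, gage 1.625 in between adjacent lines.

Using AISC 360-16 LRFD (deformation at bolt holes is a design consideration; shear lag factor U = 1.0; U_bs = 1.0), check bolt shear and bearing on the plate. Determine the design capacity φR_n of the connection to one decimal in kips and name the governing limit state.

Bolt shear: A_b = π(0.625)²/4 = 0.3068 in². φR_n = 0.75 × 68 × 0.3068 × 6 × 1 = 93.9 kips.
Bearing (0.25 in plate, F_u = 65 ksi): end bolts L_c = 1.0625 − 0.6875/2 = 0.71875, R_n = min(1.2×0.71875×0.25×65, 2.4×0.625×0.25×65) = 14.016 kips/bolt; interior L_c = 1.75 − 0.6875 = 1.0625, R_n = 20.719 kips/bolt. φR_n = 0.75 × (3×14.016 + 3×20.719) = 78.2 kips.
Governing: min(93.9, 78.2) = 78.2 kips → bearing.

78.2 kips (bearing governs)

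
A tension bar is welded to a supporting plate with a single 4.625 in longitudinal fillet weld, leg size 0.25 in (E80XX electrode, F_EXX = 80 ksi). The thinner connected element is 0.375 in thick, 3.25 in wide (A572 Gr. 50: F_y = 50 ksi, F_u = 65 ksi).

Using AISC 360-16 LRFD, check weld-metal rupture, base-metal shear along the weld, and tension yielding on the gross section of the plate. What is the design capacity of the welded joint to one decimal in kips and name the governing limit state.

29.4 kips (weld metal governs)

Weld metal: throat = 0.707×0.25 = 0.17675 in, L = 4.625 in. φR_n = 0.75 × 0.6 × 80 × 0.17675 × 4.625 = 29.4 kips.
Base metal shear (0.375 in plate): yield φR_n = 1.0×0.6×50×0.375×4.625 = 52.0 kips; rupture φR_n = 0.75×0.6×65×0.375×4.625 = 50.7 kips; take 50.7 kips (rupture).
Tension yield (gross): A_g = 3.25×0.375 = 1.2188 in². φR_n = 0.90 × 50 × 1.2188 = 54.8 kips.
Governing: min(29.4, 50.7, 54.8) = 29.4 kips → weld metal.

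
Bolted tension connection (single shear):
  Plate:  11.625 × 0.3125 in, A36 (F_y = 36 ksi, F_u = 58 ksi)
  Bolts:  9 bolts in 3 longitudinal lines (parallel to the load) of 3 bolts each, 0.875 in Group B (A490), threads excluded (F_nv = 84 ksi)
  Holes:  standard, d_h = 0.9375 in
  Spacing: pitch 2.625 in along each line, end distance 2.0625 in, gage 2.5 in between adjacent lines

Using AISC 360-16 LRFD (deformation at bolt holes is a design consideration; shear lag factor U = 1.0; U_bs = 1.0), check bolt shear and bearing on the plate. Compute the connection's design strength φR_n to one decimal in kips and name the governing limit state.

Bolt shear: A_b = π(0.875)²/4 = 0.60132 in². φR_n = 0.75 × 84 × 0.60132 × 9 × 1 = 340.9 kips.
Bearing (0.3125 in plate, F_u = 58 ksi): end bolts L_c = 2.0625 − 0.9375/2 = 1.59375, R_n = min(1.2×1.59375×0.3125×58, 2.4×0.875×0.3125×58) = 34.664 kips/bolt; interior L_c = 2.625 − 0.9375 = 1.6875, R_n = 36.703 kips/bolt. φR_n = 0.75 × (3×34.664 + 6×36.703) = 243.2 kips.
Governing: min(340.9, 243.2) = 243.2 kips → bearing.

243.2 kips (bearing governs)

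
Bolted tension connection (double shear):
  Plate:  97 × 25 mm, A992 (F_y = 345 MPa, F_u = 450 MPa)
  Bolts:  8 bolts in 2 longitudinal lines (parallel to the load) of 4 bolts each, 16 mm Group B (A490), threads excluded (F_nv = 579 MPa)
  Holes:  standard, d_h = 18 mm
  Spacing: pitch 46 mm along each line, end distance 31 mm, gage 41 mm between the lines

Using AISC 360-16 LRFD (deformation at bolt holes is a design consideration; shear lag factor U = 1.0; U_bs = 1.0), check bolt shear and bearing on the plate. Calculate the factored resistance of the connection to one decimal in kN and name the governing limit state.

1397.0 kN (bolt shear governs)

Bolt shear: A_b = π(16)²/4 = 201.06 mm². φR_n = 0.75 × 579 × 201.06 × 8 × 2 = 1397.0 kN.
Bearing (25 mm plate, F_u = 450 MPa): end bolts L_c = 31 − 18/2 = 22, R_n = min(1.2×22×25×450, 2.4×16×25×450) = 297 kN/bolt; interior L_c = 46 − 18 = 28, R_n = 378 kN/bolt. φR_n = 0.75 × (2×297 + 6×378) = 2146.5 kN.
Governing: min(1397.0, 2146.5) = 1397.0 kN → bolt shear.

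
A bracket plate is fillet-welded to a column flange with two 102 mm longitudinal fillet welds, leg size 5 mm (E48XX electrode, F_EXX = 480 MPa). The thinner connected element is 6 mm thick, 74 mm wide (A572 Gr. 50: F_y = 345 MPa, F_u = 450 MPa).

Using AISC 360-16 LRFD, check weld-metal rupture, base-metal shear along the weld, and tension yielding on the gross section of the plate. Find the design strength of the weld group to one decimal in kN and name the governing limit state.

137.9 kN (gross-section yield governs)

Weld metal: throat = 0.707×5 = 3.535 mm, L = 2×102 = 204 mm. φR_n = 0.75 × 0.6 × 480 × 3.535 × 204 = 155.8 kN.
Base metal shear (6 mm plate): yield φR_n = 1.0×0.6×345×6×204 = 253.4 kN; rupture φR_n = 0.75×0.6×450×6×204 = 247.9 kN; take 247.9 kN (rupture).
Tension yield (gross): A_g = 74×6 = 444 mm². φR_n = 0.90 × 345 × 444 = 137.9 kN.
Governing: min(155.8, 247.9, 137.9) = 137.9 kN → gross-section yield.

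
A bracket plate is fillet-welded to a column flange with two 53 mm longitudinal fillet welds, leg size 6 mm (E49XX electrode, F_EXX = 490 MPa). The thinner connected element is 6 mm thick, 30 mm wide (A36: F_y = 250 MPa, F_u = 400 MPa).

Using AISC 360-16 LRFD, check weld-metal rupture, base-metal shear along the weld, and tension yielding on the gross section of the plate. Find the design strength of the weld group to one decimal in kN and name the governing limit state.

40.5 kN (gross-section yield governs)

Weld metal: throat = 0.707×6 = 4.242 mm, L = 2×53 = 106 mm. φR_n = 0.75 × 0.6 × 490 × 4.242 × 106 = 99.1 kN.
Base metal shear (6 mm plate): yield φR_n = 1.0×0.6×250×6×106 = 95.4 kN; rupture φR_n = 0.75×0.6×400×6×106 = 114.5 kN; take 95.4 kN (yield).
Tension yield (gross): A_g = 30×6 = 180 mm². φR_n = 0.90 × 250 × 180 = 40.5 kN.
Governing: min(99.1, 95.4, 40.5) = 40.5 kN → gross-section yield.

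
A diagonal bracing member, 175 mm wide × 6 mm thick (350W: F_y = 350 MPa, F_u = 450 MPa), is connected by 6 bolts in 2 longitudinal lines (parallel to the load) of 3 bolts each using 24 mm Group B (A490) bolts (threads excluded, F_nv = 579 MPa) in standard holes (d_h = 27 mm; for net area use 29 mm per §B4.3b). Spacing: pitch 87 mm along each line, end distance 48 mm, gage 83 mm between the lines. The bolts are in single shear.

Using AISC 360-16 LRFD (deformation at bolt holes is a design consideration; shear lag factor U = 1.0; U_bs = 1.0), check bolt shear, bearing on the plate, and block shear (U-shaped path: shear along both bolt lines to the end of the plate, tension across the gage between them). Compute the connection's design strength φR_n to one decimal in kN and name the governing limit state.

Bolt shear: A_b = π(24)²/4 = 452.39 mm². φR_n = 0.75 × 579 × 452.39 × 6 × 1 = 1178.7 kN.
Bearing (6 mm plate, F_u = 450 MPa): end bolts L_c = 48 − 27/2 = 34.5, R_n = min(1.2×34.5×6×450, 2.4×24×6×450) = 111.78 kN/bolt; interior L_c = 87 − 27 = 60, R_n = 155.52 kN/bolt. φR_n = 0.75 × (2×111.78 + 4×155.52) = 634.2 kN.
Block shear: shear path 2×[48+2×87] = 2×222 mm, A_gv = 2664, A_nv = 2×(222 − 2.5×29)×6 = 1794 mm²; tension across gage: (83 − 1×29)×6 = 324 mm². R_n = min(0.6×450×1794, 0.6×350×2664) + 1.0×450×324 = min(484.38, 559.44) + 145.8 = 630.18 kN. φR_n = 0.75 × 630.18 = 472.6 kN.
Governing: min(1178.7, 634.2, 472.6) = 472.6 kN → block shear.

472.6 kN (block shear governs)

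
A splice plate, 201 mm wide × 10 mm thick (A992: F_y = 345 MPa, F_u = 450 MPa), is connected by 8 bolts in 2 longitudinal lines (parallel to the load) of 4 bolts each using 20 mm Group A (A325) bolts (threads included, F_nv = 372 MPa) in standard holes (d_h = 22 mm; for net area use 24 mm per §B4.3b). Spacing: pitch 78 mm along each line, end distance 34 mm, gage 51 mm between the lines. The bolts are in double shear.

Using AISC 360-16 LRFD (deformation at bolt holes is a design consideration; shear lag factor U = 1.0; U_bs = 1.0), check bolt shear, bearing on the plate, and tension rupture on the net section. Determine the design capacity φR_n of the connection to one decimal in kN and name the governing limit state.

Bolt shear: A_b = π(20)²/4 = 314.16 mm². φR_n = 0.75 × 372 × 314.16 × 8 × 2 = 1402.4 kN.
Bearing (10 mm plate, F_u = 450 MPa): end bolts L_c = 34 − 22/2 = 23, R_n = min(1.2×23×10×450, 2.4×20×10×450) = 124.2 kN/bolt; interior L_c = 78 − 22 = 56, R_n = 216 kN/bolt. φR_n = 0.75 × (2×124.2 + 6×216) = 1158.3 kN.
Tension rupture (net): A_n = (201 − 2×24)×10 = 1530 mm² (U = 1.0, A_e = A_n). φR_n = 0.75 × 450 × 1530 = 516.4 kN.
Governing: min(1402.4, 1158.3, 516.4) = 516.4 kN → net-section rupture.

516.4 kN (net-section rupture governs)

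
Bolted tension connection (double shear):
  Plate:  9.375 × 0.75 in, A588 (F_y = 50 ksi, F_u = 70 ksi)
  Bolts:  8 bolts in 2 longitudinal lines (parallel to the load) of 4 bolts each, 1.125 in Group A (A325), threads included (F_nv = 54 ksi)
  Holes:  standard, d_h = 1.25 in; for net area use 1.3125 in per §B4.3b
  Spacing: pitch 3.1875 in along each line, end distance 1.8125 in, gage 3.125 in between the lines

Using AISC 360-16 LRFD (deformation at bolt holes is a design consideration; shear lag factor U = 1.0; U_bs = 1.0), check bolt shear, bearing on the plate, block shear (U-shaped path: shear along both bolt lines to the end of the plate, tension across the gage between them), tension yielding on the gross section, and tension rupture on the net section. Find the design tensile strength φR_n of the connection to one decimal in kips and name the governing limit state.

265.8 kips (net-section rupture governs)

Bolt shear: A_b = π(1.125)²/4 = 0.99402 in². φR_n = 0.75 × 54 × 0.99402 × 8 × 2 = 644.1 kips.
Bearing (0.75 in plate, F_u = 70 ksi): end bolts L_c = 1.8125 − 1.25/2 = 1.1875, R_n = min(1.2×1.1875×0.75×70, 2.4×1.125×0.75×70) = 74.813 kips/bolt; interior L_c = 3.1875 − 1.25 = 1.9375, R_n = 122.06 kips/bolt. φR_n = 0.75 × (2×74.813 + 6×122.06) = 661.5 kips.
Block shear: shear path 2×[1.8125+3×3.1875] = 2×11.375 in, A_gv = 17.063, A_nv = 2×(11.375 − 3.5×1.3125)×0.75 = 10.172 in²; tension across gage: (3.125 − 1×1.3125)×0.75 = 1.3594 in². R_n = min(0.6×70×10.172, 0.6×50×17.063) + 1.0×70×1.3594 = min(427.22, 511.89) + 95.158 = 522.38 kips. φR_n = 0.75 × 522.38 = 391.8 kips.
Tension yield (gross): A_g = 9.375×0.75 = 7.0313 in². φR_n = 0.90 × 50 × 7.0313 = 316.4 kips.
Tension rupture (net): A_n = (9.375 − 2×1.3125)×0.75 = 5.0625 in² (U = 1.0, A_e = A_n). φR_n = 0.75 × 70 × 5.0625 = 265.8 kips.
Governing: min(644.1, 661.5, 391.8, 316.4, 265.8) = 265.8 kips → net-section rupture.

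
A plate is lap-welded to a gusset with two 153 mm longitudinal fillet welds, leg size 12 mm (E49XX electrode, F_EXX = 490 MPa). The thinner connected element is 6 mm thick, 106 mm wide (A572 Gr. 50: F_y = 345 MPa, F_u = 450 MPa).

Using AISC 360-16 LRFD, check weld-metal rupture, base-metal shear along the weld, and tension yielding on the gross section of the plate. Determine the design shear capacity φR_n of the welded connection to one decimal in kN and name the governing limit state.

Weld metal: throat = 0.707×12 = 8.484 mm, L = 2×153 = 306 mm. φR_n = 0.75 × 0.6 × 490 × 8.484 × 306 = 572.4 kN.
Base metal shear (6 mm plate): yield φR_n = 1.0×0.6×345×6×306 = 380.1 kN; rupture φR_n = 0.75×0.6×450×6×306 = 371.8 kN; take 371.8 kN (rupture).
Tension yield (gross): A_g = 106×6 = 636 mm². φR_n = 0.90 × 345 × 636 = 197.5 kN.
Governing: min(572.4, 371.8, 197.5) = 197.5 kN → gross-section yield.

197.5 kN (gross-section yield governs)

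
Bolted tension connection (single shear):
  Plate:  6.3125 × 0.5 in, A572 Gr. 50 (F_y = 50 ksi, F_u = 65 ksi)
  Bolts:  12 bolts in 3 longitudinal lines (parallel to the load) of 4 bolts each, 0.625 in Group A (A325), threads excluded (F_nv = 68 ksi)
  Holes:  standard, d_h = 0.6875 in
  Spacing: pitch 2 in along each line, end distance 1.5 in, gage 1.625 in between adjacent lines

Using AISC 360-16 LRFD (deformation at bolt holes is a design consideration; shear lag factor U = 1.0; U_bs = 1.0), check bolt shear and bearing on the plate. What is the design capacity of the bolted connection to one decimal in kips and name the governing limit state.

Bolt shear: A_b = π(0.625)²/4 = 0.3068 in². φR_n = 0.75 × 68 × 0.3068 × 12 × 1 = 187.8 kips.
Bearing (0.5 in plate, F_u = 65 ksi): end bolts L_c = 1.5 − 0.6875/2 = 1.15625, R_n = min(1.2×1.15625×0.5×65, 2.4×0.625×0.5×65) = 45.094 kips/bolt; interior L_c = 2 − 0.6875 = 1.3125, R_n = 48.75 kips/bolt. φR_n = 0.75 × (3×45.094 + 9×48.75) = 430.5 kips.
Governing: min(187.8, 430.5) = 187.8 kips → bolt shear.

187.8 kips (bolt shear governs)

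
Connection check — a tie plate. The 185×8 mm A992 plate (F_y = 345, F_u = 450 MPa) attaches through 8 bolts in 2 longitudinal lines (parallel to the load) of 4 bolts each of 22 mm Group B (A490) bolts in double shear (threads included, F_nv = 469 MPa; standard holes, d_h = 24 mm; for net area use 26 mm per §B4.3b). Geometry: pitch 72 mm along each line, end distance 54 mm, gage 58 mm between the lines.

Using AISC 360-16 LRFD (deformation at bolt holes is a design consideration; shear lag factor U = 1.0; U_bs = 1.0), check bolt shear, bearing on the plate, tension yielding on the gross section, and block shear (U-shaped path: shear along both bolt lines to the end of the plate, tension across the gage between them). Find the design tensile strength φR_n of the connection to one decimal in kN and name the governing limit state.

Bolt shear: A_b = π(22)²/4 = 380.13 mm². φR_n = 0.75 × 469 × 380.13 × 8 × 2 = 2139.4 kN.
Bearing (8 mm plate, F_u = 450 MPa): end bolts L_c = 54 − 24/2 = 42, R_n = min(1.2×42×8×450, 2.4×22×8×450) = 181.44 kN/bolt; interior L_c = 72 − 24 = 48, R_n = 190.08 kN/bolt. φR_n = 0.75 × (2×181.44 + 6×190.08) = 1127.5 kN.
Tension yield (gross): A_g = 185×8 = 1480 mm². φR_n = 0.90 × 345 × 1480 = 459.5 kN.
Block shear: shear path 2×[54+3×72] = 2×270 mm, A_gv = 4320, A_nv = 2×(270 − 3.5×26)×8 = 2864 mm²; tension across gage: (58 − 1×26)×8 = 256 mm². R_n = min(0.6×450×2864, 0.6×345×4320) + 1.0×450×256 = min(773.28, 894.24) + 115.2 = 888.48 kN. φR_n = 0.75 × 888.48 = 666.4 kN.
Governing: min(2139.4, 1127.5, 459.5, 666.4) = 459.5 kN → gross-section yield.

459.5 kN (gross-section yield governs)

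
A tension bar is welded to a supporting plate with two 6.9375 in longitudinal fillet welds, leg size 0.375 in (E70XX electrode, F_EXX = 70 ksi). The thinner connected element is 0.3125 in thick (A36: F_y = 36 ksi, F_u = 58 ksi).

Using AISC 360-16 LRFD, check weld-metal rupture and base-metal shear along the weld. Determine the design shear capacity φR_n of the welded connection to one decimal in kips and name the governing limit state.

Weld metal: throat = 0.707×0.375 = 0.26513 in, L = 2×6.9375 = 13.875 in. φR_n = 0.75 × 0.6 × 70 × 0.26513 × 13.875 = 115.9 kips.
Base metal shear (0.3125 in plate): yield φR_n = 1.0×0.6×36×0.3125×13.875 = 93.7 kips; rupture φR_n = 0.75×0.6×58×0.3125×13.875 = 113.2 kips; take 93.7 kips (yield).
Governing: min(115.9, 93.7) = 93.7 kips → base-metal shear.

93.7 kips (base-metal shear governs)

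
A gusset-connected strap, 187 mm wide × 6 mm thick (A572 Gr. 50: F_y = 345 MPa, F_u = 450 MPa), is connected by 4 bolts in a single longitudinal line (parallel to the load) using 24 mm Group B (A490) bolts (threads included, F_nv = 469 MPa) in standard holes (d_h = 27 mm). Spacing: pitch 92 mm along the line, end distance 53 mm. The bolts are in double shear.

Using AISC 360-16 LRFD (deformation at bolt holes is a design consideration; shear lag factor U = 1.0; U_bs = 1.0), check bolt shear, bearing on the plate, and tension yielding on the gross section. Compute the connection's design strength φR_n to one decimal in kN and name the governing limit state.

Bolt shear: A_b = π(24)²/4 = 452.39 mm². φR_n = 0.75 × 469 × 452.39 × 4 × 2 = 1273.0 kN.
Bearing (6 mm plate, F_u = 450 MPa): end bolts L_c = 53 − 27/2 = 39.5, R_n = min(1.2×39.5×6×450, 2.4×24×6×450) = 127.98 kN/bolt; interior L_c = 92 − 27 = 65, R_n = 155.52 kN/bolt. φR_n = 0.75 × (1×127.98 + 3×155.52) = 445.9 kN.
Tension yield (gross): A_g = 187×6 = 1122 mm². φR_n = 0.90 × 345 × 1122 = 348.4 kN.
Governing: min(1273.0, 445.9, 348.4) = 348.4 kN → gross-section yield.

348.4 kN (gross-section yield governs)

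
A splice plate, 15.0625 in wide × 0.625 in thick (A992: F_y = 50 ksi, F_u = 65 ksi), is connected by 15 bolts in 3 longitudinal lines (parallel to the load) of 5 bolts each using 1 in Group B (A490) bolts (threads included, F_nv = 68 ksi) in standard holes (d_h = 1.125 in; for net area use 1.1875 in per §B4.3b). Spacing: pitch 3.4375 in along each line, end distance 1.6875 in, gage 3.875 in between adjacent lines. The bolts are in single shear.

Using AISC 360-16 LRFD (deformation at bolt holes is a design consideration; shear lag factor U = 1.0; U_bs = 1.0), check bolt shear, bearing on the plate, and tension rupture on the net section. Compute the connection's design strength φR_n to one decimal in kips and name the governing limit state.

Bolt shear: A_b = π(1)²/4 = 0.7854 in². φR_n = 0.75 × 68 × 0.7854 × 15 × 1 = 600.8 kips.
Bearing (0.625 in plate, F_u = 65 ksi): end bolts L_c = 1.6875 − 1.125/2 = 1.125, R_n = min(1.2×1.125×0.625×65, 2.4×1×0.625×65) = 54.844 kips/bolt; interior L_c = 3.4375 − 1.125 = 2.3125, R_n = 97.5 kips/bolt. φR_n = 0.75 × (3×54.844 + 12×97.5) = 1000.9 kips.
Tension rupture (net): A_n = (15.0625 − 3×1.1875)×0.625 = 7.1875 in² (U = 1.0, A_e = A_n). φR_n = 0.75 × 65 × 7.1875 = 350.4 kips.
Governing: min(600.8, 1000.9, 350.4) = 350.4 kips → net-section rupture.

350.4 kips (net-section rupture governs)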